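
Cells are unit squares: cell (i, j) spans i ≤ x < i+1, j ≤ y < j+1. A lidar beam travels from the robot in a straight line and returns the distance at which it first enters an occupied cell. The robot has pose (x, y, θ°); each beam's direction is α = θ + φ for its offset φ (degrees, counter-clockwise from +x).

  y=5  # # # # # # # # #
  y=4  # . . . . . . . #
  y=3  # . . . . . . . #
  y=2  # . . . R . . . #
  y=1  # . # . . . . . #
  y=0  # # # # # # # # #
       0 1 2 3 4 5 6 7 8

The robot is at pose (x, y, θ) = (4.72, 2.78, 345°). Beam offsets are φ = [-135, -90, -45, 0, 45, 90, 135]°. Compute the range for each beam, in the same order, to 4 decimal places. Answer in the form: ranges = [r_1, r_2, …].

beam 1: φ=-135°, α=210°
  dir = (cos 210°, sin 210°) = (-0.8660, -0.5000); from cell (4,2)
  next x-line at t=0.8314, next y-line at t=1.5600; Δt_x=1.1547, Δt_y=2.0000
    x: enter (3,2) at t=0.8314
    y: enter (3,1) at t=1.5600
    x: enter (2,1) at t=1.9861 ← occupied
  → r_1 = 1.9861
beam 2: φ=-90°, α=255°
  dir = (cos 255°, sin 255°) = (-0.2588, -0.9659); from cell (4,2)
  next x-line at t=2.7819, next y-line at t=0.8075; Δt_x=3.8637, Δt_y=1.0353
    y: enter (4,1) at t=0.8075
    y: enter (4,0) at t=1.8428 ← occupied
  → r_2 = 1.8428
beam 3: φ=-45°, α=300°
  dir = (cos 300°, sin 300°) = (0.5000, -0.8660); from cell (4,2)
  next x-line at t=0.5600, next y-line at t=0.9007; Δt_x=2.0000, Δt_y=1.1547
    x: enter (5,2) at t=0.5600
    y: enter (5,1) at t=0.9007
    y: enter (5,0) at t=2.0554 ← occupied
  → r_3 = 2.0554
beam 4: φ=0°, α=345°
  dir = (cos 345°, sin 345°) = (0.9659, -0.2588); from cell (4,2)
  next x-line at t=0.2899, next y-line at t=3.0137; Δt_x=1.0353, Δt_y=3.8637
    x: enter (5,2) at t=0.2899
    x: enter (6,2) at t=1.3252
    x: enter (7,2) at t=2.3604
    y: enter (7,1) at t=3.0137
    x: enter (8,1) at t=3.3957 ← occupied
  → r_4 = 3.3957
beam 5: φ=45°, α=30°
  dir = (cos 30°, sin 30°) = (0.8660, 0.5000); from cell (4,2)
  next x-line at t=0.3233, next y-line at t=0.4400; Δt_x=1.1547, Δt_y=2.0000
    x: enter (5,2) at t=0.3233
    y: enter (5,3) at t=0.4400
    x: enter (6,3) at t=1.4780
    y: enter (6,4) at t=2.4400
    x: enter (7,4) at t=2.6327
    x: enter (8,4) at t=3.7874 ← occupied
  → r_5 = 3.7874
beam 6: φ=90°, α=75°
  dir = (cos 75°, sin 75°) = (0.2588, 0.9659); from cell (4,2)
  next x-line at t=1.0818, next y-line at t=0.2278; Δt_x=3.8637, Δt_y=1.0353
    y: enter (4,3) at t=0.2278
    x: enter (5,3) at t=1.0818
    y: enter (5,4) at t=1.2630
    y: enter (5,5) at t=2.2983 ← occupied
  → r_6 = 2.2983
beam 7: φ=135°, α=120°
  dir = (cos 120°, sin 120°) = (-0.5000, 0.8660); from cell (4,2)
  next x-line at t=1.4400, next y-line at t=0.2540; Δt_x=2.0000, Δt_y=1.1547
    y: enter (4,3) at t=0.2540
    y: enter (4,4) at t=1.4087
    x: enter (3,4) at t=1.4400
    y: enter (3,5) at t=2.5634 ← occupied
  → r_7 = 2.5634

ranges = [1.9861, 1.8428, 2.0554, 3.3957, 3.7874, 2.2983, 2.5634]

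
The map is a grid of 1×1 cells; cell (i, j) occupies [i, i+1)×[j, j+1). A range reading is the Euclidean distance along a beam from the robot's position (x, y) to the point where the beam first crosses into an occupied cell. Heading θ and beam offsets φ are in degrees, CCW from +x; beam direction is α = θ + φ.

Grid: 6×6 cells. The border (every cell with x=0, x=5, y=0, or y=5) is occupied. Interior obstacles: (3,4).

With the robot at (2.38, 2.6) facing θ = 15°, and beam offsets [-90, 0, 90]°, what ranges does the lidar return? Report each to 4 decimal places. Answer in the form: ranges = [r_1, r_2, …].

ranges = [1.6564, 2.7124, 2.4847]

beam 1: φ=-90°, α=285°
  cosα=0.2588 sinα=-0.9659 | (2,2) | tMaxX 2.3955 tMaxY 0.6212 | tΔX 3.8637 tΔY 1.0353
    t=0.6212 [y] (2,1)
    t=1.6564 [y] (2,0) — stop
  → r_1 = 1.6564
beam 2: φ=0°, α=15°
  cosα=0.9659 sinα=0.2588 | (2,2) | tMaxX 0.6419 tMaxY 1.5455 | tΔX 1.0353 tΔY 3.8637
    t=0.6419 [x] (3,2)
    t=1.5455 [y] (3,3)
    t=1.6771 [x] (4,3)
    t=2.7124 [x] (5,3) — stop
  → r_2 = 2.7124
beam 3: φ=90°, α=105°
  cosα=-0.2588 sinα=0.9659 | (2,2) | tMaxX 1.4682 tMaxY 0.4141 | tΔX 3.8637 tΔY 1.0353
    t=0.4141 [y] (2,3)
    t=1.4494 [y] (2,4)
    t=1.4682 [x] (1,4)
    t=2.4847 [y] (1,5) — stop
  → r_3 = 2.4847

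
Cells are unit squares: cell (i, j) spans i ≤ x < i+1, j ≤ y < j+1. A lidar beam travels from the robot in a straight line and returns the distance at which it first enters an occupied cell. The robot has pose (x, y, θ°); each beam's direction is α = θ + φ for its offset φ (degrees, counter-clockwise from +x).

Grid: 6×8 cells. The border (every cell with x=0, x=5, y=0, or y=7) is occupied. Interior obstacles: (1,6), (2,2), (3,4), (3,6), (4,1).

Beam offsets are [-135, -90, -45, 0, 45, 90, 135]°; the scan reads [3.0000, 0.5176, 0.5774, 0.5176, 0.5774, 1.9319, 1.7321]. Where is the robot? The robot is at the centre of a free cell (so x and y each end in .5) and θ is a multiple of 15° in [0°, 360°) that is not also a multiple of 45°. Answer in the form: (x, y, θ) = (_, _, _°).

(x, y, θ) = (4.5, 2.5, 345°)

Candidates: 19 free-cell centres × 16 headings = 304 poses. Raycast each; keep the one whose scan matches to 4 dp.
  (3.5, 5.5, 345°): beam 1 = 2.8868 ≠ 3.0000 ✗
  (2.5, 5.5, 240°): beam 1 = 1.5529 ≠ 3.0000 ✗
  (4.5, 5.5, 75°): beam 1 = 1.0000 ≠ 3.0000 ✗
  …
  (4.5, 2.5, 345°): r_1=3.0000, r_2=0.5176, r_3=0.5774, r_4=0.5176, r_5=0.5774, r_6=1.9319, r_7=1.7321 — all match ✓
No second candidate reproduces the full scan.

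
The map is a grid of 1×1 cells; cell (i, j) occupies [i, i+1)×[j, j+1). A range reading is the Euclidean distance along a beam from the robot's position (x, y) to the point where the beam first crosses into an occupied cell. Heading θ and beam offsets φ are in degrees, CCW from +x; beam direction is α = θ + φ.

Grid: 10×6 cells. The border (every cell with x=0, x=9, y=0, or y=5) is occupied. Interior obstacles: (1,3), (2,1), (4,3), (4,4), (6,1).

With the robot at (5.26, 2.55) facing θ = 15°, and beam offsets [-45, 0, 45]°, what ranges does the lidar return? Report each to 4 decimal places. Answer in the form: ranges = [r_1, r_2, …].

ranges = [1.1000, 3.8719, 2.8290]

beam 1: φ=-45°, α=330°
  dir = (cos 330°, sin 330°) = (0.8660, -0.5000); from cell (5,2)
  next x-line at t=0.8545, next y-line at t=1.1000; Δt_x=1.1547, Δt_y=2.0000
    x: enter (6,2) at t=0.8545
    y: enter (6,1) at t=1.1000 ← occupied
  → r_1 = 1.1000
beam 2: φ=0°, α=15°
  dir = (cos 15°, sin 15°) = (0.9659, 0.2588); from cell (5,2)
  next x-line at t=0.7661, next y-line at t=1.7387; Δt_x=1.0353, Δt_y=3.8637
    x: enter (6,2) at t=0.7661
    y: enter (6,3) at t=1.7387
    x: enter (7,3) at t=1.8014
    x: enter (8,3) at t=2.8367
    x: enter (9,3) at t=3.8719 ← occupied
  → r_2 = 3.8719
beam 3: φ=45°, α=60°
  dir = (cos 60°, sin 60°) = (0.5000, 0.8660); from cell (5,2)
  next x-line at t=1.4800, next y-line at t=0.5196; Δt_x=2.0000, Δt_y=1.1547
    y: enter (5,3) at t=0.5196
    x: enter (6,3) at t=1.4800
    y: enter (6,4) at t=1.6743
    y: enter (6,5) at t=2.8290 ← occupied
  → r_3 = 2.8290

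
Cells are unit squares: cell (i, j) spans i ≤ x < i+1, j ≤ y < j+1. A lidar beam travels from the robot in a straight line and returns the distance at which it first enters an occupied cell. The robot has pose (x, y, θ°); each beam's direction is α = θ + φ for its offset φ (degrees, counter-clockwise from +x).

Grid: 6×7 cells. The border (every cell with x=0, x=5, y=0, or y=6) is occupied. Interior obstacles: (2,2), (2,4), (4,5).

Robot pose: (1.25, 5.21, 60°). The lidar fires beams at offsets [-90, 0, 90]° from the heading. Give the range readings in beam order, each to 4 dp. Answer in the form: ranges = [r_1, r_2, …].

beam 1: φ=-90°, α=330°
  d=(0.8660,-0.5000)  start (1,5)  tX=0.8660 tY=0.4200  stride 1/|dx|=1.1547 1/|dy|=2.0000
    cross y-line → (1,4), t=0.4200
    cross x-line → (2,4), t=0.8660 (wall)
  → r_1 = 0.8660
beam 2: φ=0°, α=60°
  d=(0.5000,0.8660)  start (1,5)  tX=1.5000 tY=0.9122  stride 1/|dx|=2.0000 1/|dy|=1.1547
    cross y-line → (1,6), t=0.9122 (wall)
  → r_2 = 0.9122
beam 3: φ=90°, α=150°
  d=(-0.8660,0.5000)  start (1,5)  tX=0.2887 tY=1.5800  stride 1/|dx|=1.1547 1/|dy|=2.0000
    cross x-line → (0,5), t=0.2887 (wall)
  → r_3 = 0.2887

ranges = [0.8660, 0.9122, 0.2887]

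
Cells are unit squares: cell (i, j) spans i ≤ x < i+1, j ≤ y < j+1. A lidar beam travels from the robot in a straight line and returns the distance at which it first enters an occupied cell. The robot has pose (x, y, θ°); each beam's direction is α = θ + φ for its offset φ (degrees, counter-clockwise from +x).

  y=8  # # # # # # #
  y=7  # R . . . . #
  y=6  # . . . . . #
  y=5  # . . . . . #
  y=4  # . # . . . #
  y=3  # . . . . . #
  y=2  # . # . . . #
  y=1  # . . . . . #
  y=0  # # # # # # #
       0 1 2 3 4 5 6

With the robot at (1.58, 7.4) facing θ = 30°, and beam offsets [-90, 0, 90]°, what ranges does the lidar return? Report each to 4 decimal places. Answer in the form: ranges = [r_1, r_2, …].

beam 1: φ=-90°, α=300°
  d=(0.5000,-0.8660)  start (1,7)  tX=0.8400 tY=0.4619  stride 1/|dx|=2.0000 1/|dy|=1.1547
    cross y-line → (1,6), t=0.4619
    cross x-line → (2,6), t=0.8400
    cross y-line → (2,5), t=1.6166
    cross y-line → (2,4), t=2.7713 (wall)
  → r_1 = 2.7713
beam 2: φ=0°, α=30°
  d=(0.8660,0.5000)  start (1,7)  tX=0.4850 tY=1.2000  stride 1/|dx|=1.1547 1/|dy|=2.0000
    cross x-line → (2,7), t=0.4850
    cross y-line → (2,8), t=1.2000 (wall)
  → r_2 = 1.2000
beam 3: φ=90°, α=120°
  d=(-0.5000,0.8660)  start (1,7)  tX=1.1600 tY=0.6928  stride 1/|dx|=2.0000 1/|dy|=1.1547
    cross y-line → (1,8), t=0.6928 (wall)
  → r_3 = 0.6928

ranges = [2.7713, 1.2000, 0.6928]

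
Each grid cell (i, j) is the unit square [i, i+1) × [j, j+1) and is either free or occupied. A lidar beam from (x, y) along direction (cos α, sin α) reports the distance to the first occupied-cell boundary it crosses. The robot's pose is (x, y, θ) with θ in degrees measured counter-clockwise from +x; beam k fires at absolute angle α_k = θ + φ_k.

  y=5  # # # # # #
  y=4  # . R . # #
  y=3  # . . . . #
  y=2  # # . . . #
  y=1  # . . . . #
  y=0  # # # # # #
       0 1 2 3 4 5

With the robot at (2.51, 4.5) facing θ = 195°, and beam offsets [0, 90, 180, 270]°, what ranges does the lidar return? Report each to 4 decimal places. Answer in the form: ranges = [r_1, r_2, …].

beam 1: φ=0°, α=195°
  d=(-0.9659,-0.2588)  start (2,4)  tX=0.5280 tY=1.9319  stride 1/|dx|=1.0353 1/|dy|=3.8637
    cross x-line → (1,4), t=0.5280
    cross x-line → (0,4), t=1.5633 (wall)
  → r_1 = 1.5633
beam 2: φ=90°, α=285°
  d=(0.2588,-0.9659)  start (2,4)  tX=1.8932 tY=0.5176  stride 1/|dx|=3.8637 1/|dy|=1.0353
    cross y-line → (2,3), t=0.5176
    cross y-line → (2,2), t=1.5529
    cross x-line → (3,2), t=1.8932
    cross y-line → (3,1), t=2.5882
    cross y-line → (3,0), t=3.6235 (wall)
  → r_2 = 3.6235
beam 3: φ=180°, α=15°
  d=(0.9659,0.2588)  start (2,4)  tX=0.5073 tY=1.9319  stride 1/|dx|=1.0353 1/|dy|=3.8637
    cross x-line → (3,4), t=0.5073
    cross x-line → (4,4), t=1.5426 (wall)
  → r_3 = 1.5426
beam 4: φ=270°, α=105°
  d=(-0.2588,0.9659)  start (2,4)  tX=1.9705 tY=0.5176  stride 1/|dx|=3.8637 1/|dy|=1.0353
    cross y-line → (2,5), t=0.5176 (wall)
  → r_4 = 0.5176

ranges = [1.5633, 3.6235, 1.5426, 0.5176]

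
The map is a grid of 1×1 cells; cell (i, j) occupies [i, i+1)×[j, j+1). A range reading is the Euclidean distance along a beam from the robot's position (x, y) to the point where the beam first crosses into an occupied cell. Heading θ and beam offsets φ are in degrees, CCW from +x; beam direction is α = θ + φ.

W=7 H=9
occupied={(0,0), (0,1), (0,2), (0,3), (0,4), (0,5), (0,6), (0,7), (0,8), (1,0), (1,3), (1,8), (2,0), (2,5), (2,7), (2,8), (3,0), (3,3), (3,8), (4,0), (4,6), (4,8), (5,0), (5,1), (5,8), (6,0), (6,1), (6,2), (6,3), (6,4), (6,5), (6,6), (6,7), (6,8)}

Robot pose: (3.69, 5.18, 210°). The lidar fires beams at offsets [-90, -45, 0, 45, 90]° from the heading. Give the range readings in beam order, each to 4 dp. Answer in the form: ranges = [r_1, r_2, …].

ranges = [2.1016, 0.7143, 2.3600, 1.2216, 3.6719]

beam 1: φ=-90°, α=120°
  dir = (cos 120°, sin 120°) = (-0.5000, 0.8660); from cell (3,5)
  next x-line at t=1.3800, next y-line at t=0.9469; Δt_x=2.0000, Δt_y=1.1547
    y: enter (3,6) at t=0.9469
    x: enter (2,6) at t=1.3800
    y: enter (2,7) at t=2.1016 ← occupied
  → r_1 = 2.1016
beam 2: φ=-45°, α=165°
  dir = (cos 165°, sin 165°) = (-0.9659, 0.2588); from cell (3,5)
  next x-line at t=0.7143, next y-line at t=3.1682; Δt_x=1.0353, Δt_y=3.8637
    x: enter (2,5) at t=0.7143 ← occupied
  → r_2 = 0.7143
beam 3: φ=0°, α=210°
  dir = (cos 210°, sin 210°) = (-0.8660, -0.5000); from cell (3,5)
  next x-line at t=0.7967, next y-line at t=0.3600; Δt_x=1.1547, Δt_y=2.0000
    y: enter (3,4) at t=0.3600
    x: enter (2,4) at t=0.7967
    x: enter (1,4) at t=1.9514
    y: enter (1,3) at t=2.3600 ← occupied
  → r_3 = 2.3600
beam 4: φ=45°, α=255°
  dir = (cos 255°, sin 255°) = (-0.2588, -0.9659); from cell (3,5)
  next x-line at t=2.6660, next y-line at t=0.1863; Δt_x=3.8637, Δt_y=1.0353
    y: enter (3,4) at t=0.1863
    y: enter (3,3) at t=1.2216 ← occupied
  → r_4 = 1.2216
beam 5: φ=90°, α=300°
  dir = (cos 300°, sin 300°) = (0.5000, -0.8660); from cell (3,5)
  next x-line at t=0.6200, next y-line at t=0.2078; Δt_x=2.0000, Δt_y=1.1547
    y: enter (3,4) at t=0.2078
    x: enter (4,4) at t=0.6200
    y: enter (4,3) at t=1.3625
    y: enter (4,2) at t=2.5172
    x: enter (5,2) at t=2.6200
    y: enter (5,1) at t=3.6719 ← occupied
  → r_5 = 3.6719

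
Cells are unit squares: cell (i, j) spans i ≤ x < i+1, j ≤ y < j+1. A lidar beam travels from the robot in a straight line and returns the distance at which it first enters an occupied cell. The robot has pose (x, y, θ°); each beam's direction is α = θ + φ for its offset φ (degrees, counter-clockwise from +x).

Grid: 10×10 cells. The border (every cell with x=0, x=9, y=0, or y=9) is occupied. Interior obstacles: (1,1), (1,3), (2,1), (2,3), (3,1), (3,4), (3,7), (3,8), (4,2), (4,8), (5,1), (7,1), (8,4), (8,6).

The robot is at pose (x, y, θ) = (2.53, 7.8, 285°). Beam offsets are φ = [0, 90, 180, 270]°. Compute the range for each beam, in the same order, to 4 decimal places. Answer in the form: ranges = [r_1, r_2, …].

ranges = [2.8988, 0.4866, 1.2423, 1.5840]

beam 1: φ=0°, α=285°
  dir = (cos 285°, sin 285°) = (0.2588, -0.9659); from cell (2,7)
  next x-line at t=1.8159, next y-line at t=0.8282; Δt_x=3.8637, Δt_y=1.0353
    y: enter (2,6) at t=0.8282
    x: enter (3,6) at t=1.8159
    y: enter (3,5) at t=1.8635
    y: enter (3,4) at t=2.8988 ← occupied
  → r_1 = 2.8988
beam 2: φ=90°, α=15°
  dir = (cos 15°, sin 15°) = (0.9659, 0.2588); from cell (2,7)
  next x-line at t=0.4866, next y-line at t=0.7727; Δt_x=1.0353, Δt_y=3.8637
    x: enter (3,7) at t=0.4866 ← occupied
  → r_2 = 0.4866
beam 3: φ=180°, α=105°
  dir = (cos 105°, sin 105°) = (-0.2588, 0.9659); from cell (2,7)
  next x-line at t=2.0478, next y-line at t=0.2071; Δt_x=3.8637, Δt_y=1.0353
    y: enter (2,8) at t=0.2071
    y: enter (2,9) at t=1.2423 ← occupied
  → r_3 = 1.2423
beam 4: φ=270°, α=195°
  dir = (cos 195°, sin 195°) = (-0.9659, -0.2588); from cell (2,7)
  next x-line at t=0.5487, next y-line at t=3.0910; Δt_x=1.0353, Δt_y=3.8637
    x: enter (1,7) at t=0.5487
    x: enter (0,7) at t=1.5840 ← occupied
  → r_4 = 1.5840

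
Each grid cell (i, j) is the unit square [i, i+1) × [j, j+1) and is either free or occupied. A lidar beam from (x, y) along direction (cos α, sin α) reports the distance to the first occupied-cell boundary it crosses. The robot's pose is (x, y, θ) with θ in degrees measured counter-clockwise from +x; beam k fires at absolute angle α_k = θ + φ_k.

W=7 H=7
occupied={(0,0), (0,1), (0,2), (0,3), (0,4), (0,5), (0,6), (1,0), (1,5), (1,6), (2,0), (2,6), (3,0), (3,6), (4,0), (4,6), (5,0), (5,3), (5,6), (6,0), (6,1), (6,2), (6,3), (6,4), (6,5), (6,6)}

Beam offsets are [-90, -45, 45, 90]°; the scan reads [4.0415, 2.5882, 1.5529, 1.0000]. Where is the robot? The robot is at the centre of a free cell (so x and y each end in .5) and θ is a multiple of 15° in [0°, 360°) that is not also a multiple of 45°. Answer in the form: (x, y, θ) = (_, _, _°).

(x, y, θ) = (2.5, 4.5, 30°)

The pose lattice has 23·16 = 368 candidates. Test each by forward raycasting.
  (5.5, 5.5, 75°): beam 1 = 0.5176 ≠ 4.0415 ✗
  (1.5, 3.5, 285°): beam 1 = 0.5176 ≠ 4.0415 ✗
  (3.5, 1.5, 330°): beam 1 = 0.5774 ≠ 4.0415 ✗
  (3.5, 1.5, 150°): beam 1 = 5.0000 ≠ 4.0415 ✗
  …
  (2.5, 4.5, 30°): r_1=4.0415, r_2=2.5882, r_3=1.5529, r_4=1.0000 — all match ✓
Only this pose fits every beam.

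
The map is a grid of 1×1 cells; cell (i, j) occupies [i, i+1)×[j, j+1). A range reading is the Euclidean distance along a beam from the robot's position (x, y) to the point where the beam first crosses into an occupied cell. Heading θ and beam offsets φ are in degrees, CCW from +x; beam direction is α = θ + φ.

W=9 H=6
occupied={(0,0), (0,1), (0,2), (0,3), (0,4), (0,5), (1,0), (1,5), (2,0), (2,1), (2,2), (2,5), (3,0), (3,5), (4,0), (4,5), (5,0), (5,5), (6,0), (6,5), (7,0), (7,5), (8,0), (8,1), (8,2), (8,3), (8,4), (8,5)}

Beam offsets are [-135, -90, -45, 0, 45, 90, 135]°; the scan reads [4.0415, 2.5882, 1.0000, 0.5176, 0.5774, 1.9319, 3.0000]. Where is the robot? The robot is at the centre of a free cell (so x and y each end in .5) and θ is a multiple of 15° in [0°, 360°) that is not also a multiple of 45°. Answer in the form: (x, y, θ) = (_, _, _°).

Enumerate (i+0.5, j+0.5, θ) over the 26 free cells and 16 admissible headings. For each, cast all 7 beams and compare to the given ranges.
  (6.5, 2.5, 165°): beam 1 = 1.7321 ≠ 4.0415 ✗
  (1.5, 3.5, 300°): beam 1 = 0.5176 ≠ 4.0415 ✗
  (6.5, 4.5, 30°): beam 1 = 3.6235 ≠ 4.0415 ✗
  (1.5, 3.5, 120°): beam 1 = 6.7293 ≠ 4.0415 ✗
  …
  (5.5, 4.5, 75°): r_1=4.0415, r_2=2.5882, r_3=1.0000, r_4=0.5176, r_5=0.5774, r_6=1.9319, r_7=3.0000 — all match ✓
Unique over the lattice → pose = (5.5, 4.5, 75°).

(x, y, θ) = (5.5, 4.5, 75°)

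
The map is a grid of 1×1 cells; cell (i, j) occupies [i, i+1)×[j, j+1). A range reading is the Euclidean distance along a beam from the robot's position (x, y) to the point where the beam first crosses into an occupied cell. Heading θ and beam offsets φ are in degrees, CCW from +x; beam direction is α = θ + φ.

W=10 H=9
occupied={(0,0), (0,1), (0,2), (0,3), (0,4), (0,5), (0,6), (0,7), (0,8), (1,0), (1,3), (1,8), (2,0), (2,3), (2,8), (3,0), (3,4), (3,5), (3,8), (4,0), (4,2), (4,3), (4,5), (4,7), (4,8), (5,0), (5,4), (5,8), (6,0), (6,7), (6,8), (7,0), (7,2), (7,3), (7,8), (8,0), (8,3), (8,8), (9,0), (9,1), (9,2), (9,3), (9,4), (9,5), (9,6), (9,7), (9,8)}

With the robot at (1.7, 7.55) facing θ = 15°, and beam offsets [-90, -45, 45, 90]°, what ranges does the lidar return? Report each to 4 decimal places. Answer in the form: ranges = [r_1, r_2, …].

beam 1: φ=-90°, α=285°
  dir = (cos 285°, sin 285°) = (0.2588, -0.9659); from cell (1,7)
  next x-line at t=1.1591, next y-line at t=0.5694; Δt_x=3.8637, Δt_y=1.0353
    y: enter (1,6) at t=0.5694
    x: enter (2,6) at t=1.1591
    y: enter (2,5) at t=1.6047
    y: enter (2,4) at t=2.6400
    y: enter (2,3) at t=3.6752 ← occupied
  → r_1 = 3.6752
beam 2: φ=-45°, α=330°
  dir = (cos 330°, sin 330°) = (0.8660, -0.5000); from cell (1,7)
  next x-line at t=0.3464, next y-line at t=1.1000; Δt_x=1.1547, Δt_y=2.0000
    x: enter (2,7) at t=0.3464
    y: enter (2,6) at t=1.1000
    x: enter (3,6) at t=1.5011
    x: enter (4,6) at t=2.6558
    y: enter (4,5) at t=3.1000 ← occupied
  → r_2 = 3.1000
beam 3: φ=45°, α=60°
  dir = (cos 60°, sin 60°) = (0.5000, 0.8660); from cell (1,7)
  next x-line at t=0.6000, next y-line at t=0.5196; Δt_x=2.0000, Δt_y=1.1547
    y: enter (1,8) at t=0.5196 ← occupied
  → r_3 = 0.5196
beam 4: φ=90°, α=105°
  dir = (cos 105°, sin 105°) = (-0.2588, 0.9659); from cell (1,7)
  next x-line at t=2.7046, next y-line at t=0.4659; Δt_x=3.8637, Δt_y=1.0353
    y: enter (1,8) at t=0.4659 ← occupied
  → r_4 = 0.4659

ranges = [3.6752, 3.1000, 0.5196, 0.4659]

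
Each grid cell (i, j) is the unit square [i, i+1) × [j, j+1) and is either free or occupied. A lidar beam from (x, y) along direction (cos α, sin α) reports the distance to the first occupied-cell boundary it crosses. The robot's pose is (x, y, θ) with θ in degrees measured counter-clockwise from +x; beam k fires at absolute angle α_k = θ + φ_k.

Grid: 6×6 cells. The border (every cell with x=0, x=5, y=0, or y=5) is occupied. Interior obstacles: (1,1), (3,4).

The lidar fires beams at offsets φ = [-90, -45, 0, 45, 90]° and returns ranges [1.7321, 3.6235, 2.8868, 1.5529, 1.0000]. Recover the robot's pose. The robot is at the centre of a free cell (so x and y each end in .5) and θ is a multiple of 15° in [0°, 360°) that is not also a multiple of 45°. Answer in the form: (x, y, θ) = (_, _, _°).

The pose lattice has 14·16 = 224 candidates. Test each by forward raycasting.
  (2.5, 4.5, 300°): beam 2 = 2.5882 ≠ 3.6235 ✗
  (2.5, 3.5, 285°): beam 1 = 1.5529 ≠ 1.7321 ✗
  (2.5, 2.5, 105°): beam 1 = 2.5882 ≠ 1.7321 ✗
  (3.5, 3.5, 75°): beam 1 = 1.5529 ≠ 1.7321 ✗
  (1.5, 2.5, 165°): beam 1 = 2.5882 ≠ 1.7321 ✗
  …
  (4.5, 2.5, 210°): r_1=1.7321, r_2=3.6235, r_3=2.8868, r_4=1.5529, r_5=1.0000 — all match ✓
Unique over the lattice → pose = (4.5, 2.5, 210°).

(x, y, θ) = (4.5, 2.5, 210°)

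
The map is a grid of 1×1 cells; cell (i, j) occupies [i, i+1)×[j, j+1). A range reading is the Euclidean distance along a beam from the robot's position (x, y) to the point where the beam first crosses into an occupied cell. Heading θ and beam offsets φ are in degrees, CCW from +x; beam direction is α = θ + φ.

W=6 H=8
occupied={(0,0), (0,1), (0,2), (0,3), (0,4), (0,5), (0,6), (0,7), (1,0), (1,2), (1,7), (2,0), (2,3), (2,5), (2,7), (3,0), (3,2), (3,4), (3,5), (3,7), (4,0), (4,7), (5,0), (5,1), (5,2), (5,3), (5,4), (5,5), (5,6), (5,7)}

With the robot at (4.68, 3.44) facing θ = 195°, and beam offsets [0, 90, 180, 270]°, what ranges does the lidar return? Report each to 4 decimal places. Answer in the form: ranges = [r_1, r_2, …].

ranges = [1.7000, 1.2364, 0.3313, 2.6273]

beam 1: φ=0°, α=195°
  cosα=-0.9659 sinα=-0.2588 | (4,3) | tMaxX 0.7040 tMaxY 1.7000 | tΔX 1.0353 tΔY 3.8637
    t=0.7040 [x] (3,3)
    t=1.7000 [y] (3,2) — stop
  → r_1 = 1.7000
beam 2: φ=90°, α=285°
  cosα=0.2588 sinα=-0.9659 | (4,3) | tMaxX 1.2364 tMaxY 0.4555 | tΔX 3.8637 tΔY 1.0353
    t=0.4555 [y] (4,2)
    t=1.2364 [x] (5,2) — stop
  → r_2 = 1.2364
beam 3: φ=180°, α=15°
  cosα=0.9659 sinα=0.2588 | (4,3) | tMaxX 0.3313 tMaxY 2.1637 | tΔX 1.0353 tΔY 3.8637
    t=0.3313 [x] (5,3) — stop
  → r_3 = 0.3313
beam 4: φ=270°, α=105°
  cosα=-0.2588 sinα=0.9659 | (4,3) | tMaxX 2.6273 tMaxY 0.5798 | tΔX 3.8637 tΔY 1.0353
    t=0.5798 [y] (4,4)
    t=1.6150 [y] (4,5)
    t=2.6273 [x] (3,5) — stop
  → r_4 = 2.6273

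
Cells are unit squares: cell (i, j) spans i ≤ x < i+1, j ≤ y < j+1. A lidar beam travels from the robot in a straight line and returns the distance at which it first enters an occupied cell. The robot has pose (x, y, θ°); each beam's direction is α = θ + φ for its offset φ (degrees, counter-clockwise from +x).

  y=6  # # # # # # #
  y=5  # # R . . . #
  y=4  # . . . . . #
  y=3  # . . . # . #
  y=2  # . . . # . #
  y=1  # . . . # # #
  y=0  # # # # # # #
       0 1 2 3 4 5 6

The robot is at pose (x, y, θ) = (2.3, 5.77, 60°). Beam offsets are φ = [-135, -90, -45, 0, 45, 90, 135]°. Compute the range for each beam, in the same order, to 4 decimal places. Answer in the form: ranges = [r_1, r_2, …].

beam 1: φ=-135°, α=285°
  d=(0.2588,-0.9659)  start (2,5)  tX=2.7046 tY=0.7972  stride 1/|dx|=3.8637 1/|dy|=1.0353
    cross y-line → (2,4), t=0.7972
    cross y-line → (2,3), t=1.8324
    cross x-line → (3,3), t=2.7046
    cross y-line → (3,2), t=2.8677
    cross y-line → (3,1), t=3.9030
    cross y-line → (3,0), t=4.9383 (wall)
  → r_1 = 4.9383
beam 2: φ=-90°, α=330°
  d=(0.8660,-0.5000)  start (2,5)  tX=0.8083 tY=1.5400  stride 1/|dx|=1.1547 1/|dy|=2.0000
    cross x-line → (3,5), t=0.8083
    cross y-line → (3,4), t=1.5400
    cross x-line → (4,4), t=1.9630
    cross x-line → (5,4), t=3.1177
    cross y-line → (5,3), t=3.5400
    cross x-line → (6,3), t=4.2724 (wall)
  → r_2 = 4.2724
beam 3: φ=-45°, α=15°
  d=(0.9659,0.2588)  start (2,5)  tX=0.7247 tY=0.8887  stride 1/|dx|=1.0353 1/|dy|=3.8637
    cross x-line → (3,5), t=0.7247
    cross y-line → (3,6), t=0.8887 (wall)
  → r_3 = 0.8887
beam 4: φ=0°, α=60°
  d=(0.5000,0.8660)  start (2,5)  tX=1.4000 tY=0.2656  stride 1/|dx|=2.0000 1/|dy|=1.1547
    cross y-line → (2,6), t=0.2656 (wall)
  → r_4 = 0.2656
beam 5: φ=45°, α=105°
  d=(-0.2588,0.9659)  start (2,5)  tX=1.1591 tY=0.2381  stride 1/|dx|=3.8637 1/|dy|=1.0353
    cross y-line → (2,6), t=0.2381 (wall)
  → r_5 = 0.2381
beam 6: φ=90°, α=150°
  d=(-0.8660,0.5000)  start (2,5)  tX=0.3464 tY=0.4600  stride 1/|dx|=1.1547 1/|dy|=2.0000
    cross x-line → (1,5), t=0.3464 (wall)
  → r_6 = 0.3464
beam 7: φ=135°, α=195°
  d=(-0.9659,-0.2588)  start (2,5)  tX=0.3106 tY=2.9751  stride 1/|dx|=1.0353 1/|dy|=3.8637
    cross x-line → (1,5), t=0.3106 (wall)
  → r_7 = 0.3106

ranges = [4.9383, 4.2724, 0.8887, 0.2656, 0.2381, 0.3464, 0.3106]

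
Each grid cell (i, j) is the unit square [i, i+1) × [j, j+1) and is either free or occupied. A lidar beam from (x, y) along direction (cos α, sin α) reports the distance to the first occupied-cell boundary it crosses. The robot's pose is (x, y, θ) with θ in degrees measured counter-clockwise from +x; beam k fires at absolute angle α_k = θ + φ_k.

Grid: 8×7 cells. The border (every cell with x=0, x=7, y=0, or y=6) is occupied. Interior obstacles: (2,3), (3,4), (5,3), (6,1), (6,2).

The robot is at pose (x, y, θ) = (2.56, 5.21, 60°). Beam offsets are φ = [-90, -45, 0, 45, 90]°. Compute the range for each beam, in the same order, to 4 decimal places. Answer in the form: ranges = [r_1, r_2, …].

ranges = [0.5081, 3.0523, 0.9122, 0.8179, 1.5800]

beam 1: φ=-90°, α=330°
  cosα=0.8660 sinα=-0.5000 | (2,5) | tMaxX 0.5081 tMaxY 0.4200 | tΔX 1.1547 tΔY 2.0000
    t=0.4200 [y] (2,4)
    t=0.5081 [x] (3,4) — stop
  → r_1 = 0.5081
beam 2: φ=-45°, α=15°
  cosα=0.9659 sinα=0.2588 | (2,5) | tMaxX 0.4555 tMaxY 3.0523 | tΔX 1.0353 tΔY 3.8637
    t=0.4555 [x] (3,5)
    t=1.4908 [x] (4,5)
    t=2.5261 [x] (5,5)
    t=3.0523 [y] (5,6) — stop
  → r_2 = 3.0523
beam 3: φ=0°, α=60°
  cosα=0.5000 sinα=0.8660 | (2,5) | tMaxX 0.8800 tMaxY 0.9122 | tΔX 2.0000 tΔY 1.1547
    t=0.8800 [x] (3,5)
    t=0.9122 [y] (3,6) — stop
  → r_3 = 0.9122
beam 4: φ=45°, α=105°
  cosα=-0.2588 sinα=0.9659 | (2,5) | tMaxX 2.1637 tMaxY 0.8179 | tΔX 3.8637 tΔY 1.0353
    t=0.8179 [y] (2,6) — stop
  → r_4 = 0.8179
beam 5: φ=90°, α=150°
  cosα=-0.8660 sinα=0.5000 | (2,5) | tMaxX 0.6466 tMaxY 1.5800 | tΔX 1.1547 tΔY 2.0000
    t=0.6466 [x] (1,5)
    t=1.5800 [y] (1,6) — stop
  → r_5 = 1.5800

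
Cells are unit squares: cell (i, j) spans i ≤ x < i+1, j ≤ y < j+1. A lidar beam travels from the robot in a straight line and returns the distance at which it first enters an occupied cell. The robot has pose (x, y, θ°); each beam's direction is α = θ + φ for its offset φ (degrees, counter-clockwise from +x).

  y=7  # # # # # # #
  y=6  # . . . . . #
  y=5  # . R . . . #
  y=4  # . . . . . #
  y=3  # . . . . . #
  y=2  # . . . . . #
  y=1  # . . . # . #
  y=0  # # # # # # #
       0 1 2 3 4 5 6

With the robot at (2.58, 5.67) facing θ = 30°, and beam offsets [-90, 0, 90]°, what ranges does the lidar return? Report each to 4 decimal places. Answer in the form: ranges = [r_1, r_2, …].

beam 1: φ=-90°, α=300°
  d=(0.5000,-0.8660)  start (2,5)  tX=0.8400 tY=0.7736  stride 1/|dx|=2.0000 1/|dy|=1.1547
    cross y-line → (2,4), t=0.7736
    cross x-line → (3,4), t=0.8400
    cross y-line → (3,3), t=1.9283
    cross x-line → (4,3), t=2.8400
    cross y-line → (4,2), t=3.0831
    cross y-line → (4,1), t=4.2378 (wall)
  → r_1 = 4.2378
beam 2: φ=0°, α=30°
  d=(0.8660,0.5000)  start (2,5)  tX=0.4850 tY=0.6600  stride 1/|dx|=1.1547 1/|dy|=2.0000
    cross x-line → (3,5), t=0.4850
    cross y-line → (3,6), t=0.6600
    cross x-line → (4,6), t=1.6397
    cross y-line → (4,7), t=2.6600 (wall)
  → r_2 = 2.6600
beam 3: φ=90°, α=120°
  d=(-0.5000,0.8660)  start (2,5)  tX=1.1600 tY=0.3811  stride 1/|dx|=2.0000 1/|dy|=1.1547
    cross y-line → (2,6), t=0.3811
    cross x-line → (1,6), t=1.1600
    cross y-line → (1,7), t=1.5358 (wall)
  → r_3 = 1.5358

ranges = [4.2378, 2.6600, 1.5358]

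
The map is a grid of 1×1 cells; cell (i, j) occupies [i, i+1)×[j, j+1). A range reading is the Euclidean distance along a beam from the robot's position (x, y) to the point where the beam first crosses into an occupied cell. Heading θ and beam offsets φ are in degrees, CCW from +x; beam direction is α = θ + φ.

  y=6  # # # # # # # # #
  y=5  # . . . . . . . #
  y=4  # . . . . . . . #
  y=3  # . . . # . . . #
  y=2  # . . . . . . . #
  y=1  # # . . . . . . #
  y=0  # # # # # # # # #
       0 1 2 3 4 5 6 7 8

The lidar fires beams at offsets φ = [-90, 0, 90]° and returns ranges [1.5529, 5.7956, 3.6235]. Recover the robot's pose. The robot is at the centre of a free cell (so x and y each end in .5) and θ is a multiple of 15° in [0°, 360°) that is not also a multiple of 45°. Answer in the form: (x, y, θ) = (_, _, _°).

(x, y, θ) = (7.5, 4.5, 165°)

Enumerate (i+0.5, j+0.5, θ) over the 33 free cells and 16 admissible headings. For each, cast all 3 beams and compare to the given ranges.
  (7.5, 4.5, 345°): beam 1 = 3.6235 ≠ 1.5529 ✗
  (3.5, 5.5, 60°): beam 1 = 5.1962 ≠ 1.5529 ✗
  (5.5, 2.5, 285°): beam 1 = 3.6235 ≠ 1.5529 ✗
  (6.5, 2.5, 330°): beam 1 = 1.7321 ≠ 1.5529 ✗
  …
  (7.5, 4.5, 165°): r_1=1.5529, r_2=5.7956, r_3=3.6235 — all match ✓
No second candidate reproduces the full scan.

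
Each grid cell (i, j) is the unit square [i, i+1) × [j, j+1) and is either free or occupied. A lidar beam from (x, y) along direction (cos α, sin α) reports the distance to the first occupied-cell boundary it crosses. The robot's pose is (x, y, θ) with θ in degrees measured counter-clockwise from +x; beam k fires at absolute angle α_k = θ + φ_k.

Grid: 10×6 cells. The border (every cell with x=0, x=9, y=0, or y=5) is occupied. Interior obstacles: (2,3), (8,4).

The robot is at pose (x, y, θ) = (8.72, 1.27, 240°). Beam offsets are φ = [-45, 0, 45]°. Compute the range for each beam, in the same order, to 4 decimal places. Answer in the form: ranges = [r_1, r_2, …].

beam 1: φ=-45°, α=195°
  d=(-0.9659,-0.2588)  start (8,1)  tX=0.7454 tY=1.0432  stride 1/|dx|=1.0353 1/|dy|=3.8637
    cross x-line → (7,1), t=0.7454
    cross y-line → (7,0), t=1.0432 (wall)
  → r_1 = 1.0432
beam 2: φ=0°, α=240°
  d=(-0.5000,-0.8660)  start (8,1)  tX=1.4400 tY=0.3118  stride 1/|dx|=2.0000 1/|dy|=1.1547
    cross y-line → (8,0), t=0.3118 (wall)
  → r_2 = 0.3118
beam 3: φ=45°, α=285°
  d=(0.2588,-0.9659)  start (8,1)  tX=1.0818 tY=0.2795  stride 1/|dx|=3.8637 1/|dy|=1.0353
    cross y-line → (8,0), t=0.2795 (wall)
  → r_3 = 0.2795

ranges = [1.0432, 0.3118, 0.2795]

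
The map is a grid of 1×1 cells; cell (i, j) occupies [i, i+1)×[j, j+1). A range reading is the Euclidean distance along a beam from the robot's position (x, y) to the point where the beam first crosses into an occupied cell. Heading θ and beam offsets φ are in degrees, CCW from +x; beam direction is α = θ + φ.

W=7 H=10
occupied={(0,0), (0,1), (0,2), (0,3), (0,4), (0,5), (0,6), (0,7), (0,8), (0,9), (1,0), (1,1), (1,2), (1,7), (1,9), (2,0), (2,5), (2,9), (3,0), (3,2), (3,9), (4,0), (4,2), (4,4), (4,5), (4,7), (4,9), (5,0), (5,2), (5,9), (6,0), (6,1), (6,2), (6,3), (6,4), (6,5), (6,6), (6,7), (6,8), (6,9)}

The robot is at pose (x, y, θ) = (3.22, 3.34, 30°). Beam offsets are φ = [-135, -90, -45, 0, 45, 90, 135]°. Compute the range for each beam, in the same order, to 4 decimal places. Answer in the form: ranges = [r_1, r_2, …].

beam 1: φ=-135°, α=255°
  cosα=-0.2588 sinα=-0.9659 | (3,3) | tMaxX 0.8500 tMaxY 0.3520 | tΔX 3.8637 tΔY 1.0353
    t=0.3520 [y] (3,2) — stop
  → r_1 = 0.3520
beam 2: φ=-90°, α=300°
  cosα=0.5000 sinα=-0.8660 | (3,3) | tMaxX 1.5600 tMaxY 0.3926 | tΔX 2.0000 tΔY 1.1547
    t=0.3926 [y] (3,2) — stop
  → r_2 = 0.3926
beam 3: φ=-45°, α=345°
  cosα=0.9659 sinα=-0.2588 | (3,3) | tMaxX 0.8075 tMaxY 1.3137 | tΔX 1.0353 tΔY 3.8637
    t=0.8075 [x] (4,3)
    t=1.3137 [y] (4,2) — stop
  → r_3 = 1.3137
beam 4: φ=0°, α=30°
  cosα=0.8660 sinα=0.5000 | (3,3) | tMaxX 0.9007 tMaxY 1.3200 | tΔX 1.1547 tΔY 2.0000
    t=0.9007 [x] (4,3)
    t=1.3200 [y] (4,4) — stop
  → r_4 = 1.3200
beam 5: φ=45°, α=75°
  cosα=0.2588 sinα=0.9659 | (3,3) | tMaxX 3.0137 tMaxY 0.6833 | tΔX 3.8637 tΔY 1.0353
    t=0.6833 [y] (3,4)
    t=1.7186 [y] (3,5)
    t=2.7538 [y] (3,6)
    t=3.0137 [x] (4,6)
    t=3.7891 [y] (4,7) — stop
  → r_5 = 3.7891
beam 6: φ=90°, α=120°
  cosα=-0.5000 sinα=0.8660 | (3,3) | tMaxX 0.4400 tMaxY 0.7621 | tΔX 2.0000 tΔY 1.1547
    t=0.4400 [x] (2,3)
    t=0.7621 [y] (2,4)
    t=1.9168 [y] (2,5) — stop
  → r_6 = 1.9168
beam 7: φ=135°, α=165°
  cosα=-0.9659 sinα=0.2588 | (3,3) | tMaxX 0.2278 tMaxY 2.5500 | tΔX 1.0353 tΔY 3.8637
    t=0.2278 [x] (2,3)
    t=1.2630 [x] (1,3)
    t=2.2983 [x] (0,3) — stop
  → r_7 = 2.2983

ranges = [0.3520, 0.3926, 1.3137, 1.3200, 3.7891, 1.9168, 2.2983]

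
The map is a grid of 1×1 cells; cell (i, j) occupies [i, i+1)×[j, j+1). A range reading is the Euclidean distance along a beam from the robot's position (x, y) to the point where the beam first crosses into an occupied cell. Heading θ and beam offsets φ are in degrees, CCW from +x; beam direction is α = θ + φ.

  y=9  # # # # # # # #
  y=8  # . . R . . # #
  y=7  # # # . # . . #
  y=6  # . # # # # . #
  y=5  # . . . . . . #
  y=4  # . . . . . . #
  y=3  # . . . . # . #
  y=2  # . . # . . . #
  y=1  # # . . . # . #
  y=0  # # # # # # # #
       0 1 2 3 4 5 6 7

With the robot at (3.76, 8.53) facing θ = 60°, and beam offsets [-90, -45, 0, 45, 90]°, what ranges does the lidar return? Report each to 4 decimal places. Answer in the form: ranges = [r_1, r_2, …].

ranges = [1.0600, 1.8159, 0.5427, 0.4866, 0.9400]

beam 1: φ=-90°, α=330°
  d=(0.8660,-0.5000)  start (3,8)  tX=0.2771 tY=1.0600  stride 1/|dx|=1.1547 1/|dy|=2.0000
    cross x-line → (4,8), t=0.2771
    cross y-line → (4,7), t=1.0600 (wall)
  → r_1 = 1.0600
beam 2: φ=-45°, α=15°
  d=(0.9659,0.2588)  start (3,8)  tX=0.2485 tY=1.8159  stride 1/|dx|=1.0353 1/|dy|=3.8637
    cross x-line → (4,8), t=0.2485
    cross x-line → (5,8), t=1.2837
    cross y-line → (5,9), t=1.8159 (wall)
  → r_2 = 1.8159
beam 3: φ=0°, α=60°
  d=(0.5000,0.8660)  start (3,8)  tX=0.4800 tY=0.5427  stride 1/|dx|=2.0000 1/|dy|=1.1547
    cross x-line → (4,8), t=0.4800
    cross y-line → (4,9), t=0.5427 (wall)
  → r_3 = 0.5427
beam 4: φ=45°, α=105°
  d=(-0.2588,0.9659)  start (3,8)  tX=2.9364 tY=0.4866  stride 1/|dx|=3.8637 1/|dy|=1.0353
    cross y-line → (3,9), t=0.4866 (wall)
  → r_4 = 0.4866
beam 5: φ=90°, α=150°
  d=(-0.8660,0.5000)  start (3,8)  tX=0.8776 tY=0.9400  stride 1/|dx|=1.1547 1/|dy|=2.0000
    cross x-line → (2,8), t=0.8776
    cross y-line → (2,9), t=0.9400 (wall)
  → r_5 = 0.9400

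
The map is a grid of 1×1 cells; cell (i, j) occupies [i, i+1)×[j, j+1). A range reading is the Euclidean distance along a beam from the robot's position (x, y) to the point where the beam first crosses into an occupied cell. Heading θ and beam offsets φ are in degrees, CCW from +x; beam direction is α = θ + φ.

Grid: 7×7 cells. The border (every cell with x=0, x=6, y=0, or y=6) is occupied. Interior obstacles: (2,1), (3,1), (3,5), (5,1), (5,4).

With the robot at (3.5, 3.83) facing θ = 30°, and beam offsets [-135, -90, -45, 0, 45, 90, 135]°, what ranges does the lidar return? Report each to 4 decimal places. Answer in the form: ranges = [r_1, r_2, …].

beam 1: φ=-135°, α=255°
  direction (-0.2588, -0.9659); cell (3,3); t to first gridline: x 1.9319, y 0.8593 (then +3.8637 / +1.0353)
    (3,2) via y @ 0.8593
    (3,1) via y @ 1.8946  # hit
  → r_1 = 1.8946
beam 2: φ=-90°, α=300°
  direction (0.5000, -0.8660); cell (3,3); t to first gridline: x 1.0000, y 0.9584 (then +2.0000 / +1.1547)
    (3,2) via y @ 0.9584
    (4,2) via x @ 1.0000
    (4,1) via y @ 2.1131
    (5,1) via x @ 3.0000  # hit
  → r_2 = 3.0000
beam 3: φ=-45°, α=345°
  direction (0.9659, -0.2588); cell (3,3); t to first gridline: x 0.5176, y 3.2069 (then +1.0353 / +3.8637)
    (4,3) via x @ 0.5176
    (5,3) via x @ 1.5529
    (6,3) via x @ 2.5882  # hit
  → r_3 = 2.5882
beam 4: φ=0°, α=30°
  direction (0.8660, 0.5000); cell (3,3); t to first gridline: x 0.5774, y 0.3400 (then +1.1547 / +2.0000)
    (3,4) via y @ 0.3400
    (4,4) via x @ 0.5774
    (5,4) via x @ 1.7321  # hit
  → r_4 = 1.7321
beam 5: φ=45°, α=75°
  direction (0.2588, 0.9659); cell (3,3); t to first gridline: x 1.9319, y 0.1760 (then +3.8637 / +1.0353)
    (3,4) via y @ 0.1760
    (3,5) via y @ 1.2113  # hit
  → r_5 = 1.2113
beam 6: φ=90°, α=120°
  direction (-0.5000, 0.8660); cell (3,3); t to first gridline: x 1.0000, y 0.1963 (then +2.0000 / +1.1547)
    (3,4) via y @ 0.1963
    (2,4) via x @ 1.0000
    (2,5) via y @ 1.3510
    (2,6) via y @ 2.5057  # hit
  → r_6 = 2.5057
beam 7: φ=135°, α=165°
  direction (-0.9659, 0.2588); cell (3,3); t to first gridline: x 0.5176, y 0.6568 (then +1.0353 / +3.8637)
    (2,3) via x @ 0.5176
    (2,4) via y @ 0.6568
    (1,4) via x @ 1.5529
    (0,4) via x @ 2.5882  # hit
  → r_7 = 2.5882

ranges = [1.8946, 3.0000, 2.5882, 1.7321, 1.2113, 2.5057, 2.5882]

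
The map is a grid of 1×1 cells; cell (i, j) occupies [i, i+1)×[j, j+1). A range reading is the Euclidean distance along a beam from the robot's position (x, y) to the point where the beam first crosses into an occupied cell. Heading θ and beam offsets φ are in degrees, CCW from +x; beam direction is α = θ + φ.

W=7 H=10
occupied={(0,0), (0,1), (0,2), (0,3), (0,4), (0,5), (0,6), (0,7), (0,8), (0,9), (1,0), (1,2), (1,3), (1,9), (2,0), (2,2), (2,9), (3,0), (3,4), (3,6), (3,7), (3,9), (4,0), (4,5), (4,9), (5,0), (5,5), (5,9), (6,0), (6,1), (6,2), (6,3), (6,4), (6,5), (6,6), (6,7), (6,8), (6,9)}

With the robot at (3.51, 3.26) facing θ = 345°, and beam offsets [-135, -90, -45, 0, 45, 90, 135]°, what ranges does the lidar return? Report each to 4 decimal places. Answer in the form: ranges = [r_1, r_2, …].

beam 1: φ=-135°, α=210°
  d=(-0.8660,-0.5000)  start (3,3)  tX=0.5889 tY=0.5200  stride 1/|dx|=1.1547 1/|dy|=2.0000
    cross y-line → (3,2), t=0.5200
    cross x-line → (2,2), t=0.5889 (wall)
  → r_1 = 0.5889
beam 2: φ=-90°, α=255°
  d=(-0.2588,-0.9659)  start (3,3)  tX=1.9705 tY=0.2692  stride 1/|dx|=3.8637 1/|dy|=1.0353
    cross y-line → (3,2), t=0.2692
    cross y-line → (3,1), t=1.3044
    cross x-line → (2,1), t=1.9705
    cross y-line → (2,0), t=2.3397 (wall)
  → r_2 = 2.3397
beam 3: φ=-45°, α=300°
  d=(0.5000,-0.8660)  start (3,3)  tX=0.9800 tY=0.3002  stride 1/|dx|=2.0000 1/|dy|=1.1547
    cross y-line → (3,2), t=0.3002
    cross x-line → (4,2), t=0.9800
    cross y-line → (4,1), t=1.4549
    cross y-line → (4,0), t=2.6096 (wall)
  → r_3 = 2.6096
beam 4: φ=0°, α=345°
  d=(0.9659,-0.2588)  start (3,3)  tX=0.5073 tY=1.0046  stride 1/|dx|=1.0353 1/|dy|=3.8637
    cross x-line → (4,3), t=0.5073
    cross y-line → (4,2), t=1.0046
    cross x-line → (5,2), t=1.5426
    cross x-line → (6,2), t=2.5778 (wall)
  → r_4 = 2.5778
beam 5: φ=45°, α=30°
  d=(0.8660,0.5000)  start (3,3)  tX=0.5658 tY=1.4800  stride 1/|dx|=1.1547 1/|dy|=2.0000
    cross x-line → (4,3), t=0.5658
    cross y-line → (4,4), t=1.4800
    cross x-line → (5,4), t=1.7205
    cross x-line → (6,4), t=2.8752 (wall)
  → r_5 = 2.8752
beam 6: φ=90°, α=75°
  d=(0.2588,0.9659)  start (3,3)  tX=1.8932 tY=0.7661  stride 1/|dx|=3.8637 1/|dy|=1.0353
    cross y-line → (3,4), t=0.7661 (wall)
  → r_6 = 0.7661
beam 7: φ=135°, α=120°
  d=(-0.5000,0.8660)  start (3,3)  tX=1.0200 tY=0.8545  stride 1/|dx|=2.0000 1/|dy|=1.1547
    cross y-line → (3,4), t=0.8545 (wall)
  → r_7 = 0.8545

ranges = [0.5889, 2.3397, 2.6096, 2.5778, 2.8752, 0.7661, 0.8545]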